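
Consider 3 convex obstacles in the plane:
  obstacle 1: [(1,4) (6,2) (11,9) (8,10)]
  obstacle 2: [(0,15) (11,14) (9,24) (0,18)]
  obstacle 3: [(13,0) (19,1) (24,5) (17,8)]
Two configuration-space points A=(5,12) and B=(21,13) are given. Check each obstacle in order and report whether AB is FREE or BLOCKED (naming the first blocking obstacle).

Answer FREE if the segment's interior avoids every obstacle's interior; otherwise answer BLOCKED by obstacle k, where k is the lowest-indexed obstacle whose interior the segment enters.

Obstacle 1 [(1,4) (6,2) (11,9) (8,10)]:
  edge (1,4)–(6,2): clear
  edge (6,2)–(11,9): clear
  edge (11,9)–(8,10): clear
  edge (8,10)–(1,4): clear
  midpoint (13,25/2) outside
  → clear
Obstacle 2 [(0,15) (11,14) (9,24) (0,18)]:
  edge (0,15)–(11,14): clear
  edge (11,14)–(9,24): clear
  edge (9,24)–(0,18): clear
  edge (0,18)–(0,15): clear
  midpoint (13,25/2) outside
  → clear
Obstacle 3 [(13,0) (19,1) (24,5) (17,8)]:
  edge (13,0)–(19,1): clear
  edge (19,1)–(24,5): clear
  edge (24,5)–(17,8): clear
  edge (17,8)–(13,0): clear
  midpoint (13,25/2) outside
  → clear

FREE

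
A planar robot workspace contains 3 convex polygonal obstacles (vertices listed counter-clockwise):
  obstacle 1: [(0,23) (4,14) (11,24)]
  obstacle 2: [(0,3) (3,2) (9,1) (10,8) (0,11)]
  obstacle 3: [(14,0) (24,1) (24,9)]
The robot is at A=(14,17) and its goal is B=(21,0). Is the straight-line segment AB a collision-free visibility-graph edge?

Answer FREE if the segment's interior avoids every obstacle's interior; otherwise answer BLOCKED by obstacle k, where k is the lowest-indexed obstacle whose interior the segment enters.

BLOCKED by obstacle 3

Obstacle 1 [(0,23) (4,14) (11,24)]:
  edge (0,23)–(4,14): clear
  edge (4,14)–(11,24): clear
  edge (11,24)–(0,23): clear
  midpoint (35/2,17/2) outside
  → clear
Obstacle 2 [(0,3) (3,2) (9,1) (10,8) (0,11)]:
  edge (0,3)–(3,2): clear
  edge (3,2)–(9,1): clear
  edge (9,1)–(10,8): clear
  edge (10,8)–(0,11): clear
  edge (0,11)–(0,3): clear
  midpoint (35/2,17/2) outside
  → clear
Obstacle 3 [(14,0) (24,1) (24,9)]:
  edge (14,0)–(24,1): crosses AB
  edge (24,1)–(24,9): clear
  edge (24,9)–(14,0): crosses AB
  → BLOCKED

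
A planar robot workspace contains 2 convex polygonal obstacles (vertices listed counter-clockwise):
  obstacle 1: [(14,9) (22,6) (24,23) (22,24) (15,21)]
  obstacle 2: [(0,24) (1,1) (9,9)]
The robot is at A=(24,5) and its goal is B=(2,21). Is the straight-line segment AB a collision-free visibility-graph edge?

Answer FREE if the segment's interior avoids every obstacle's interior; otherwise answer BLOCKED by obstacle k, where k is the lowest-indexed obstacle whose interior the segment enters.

Obstacle 1 [(14,9) (22,6) (24,23) (22,24) (15,21)]:
  edge (14,9)–(22,6): clear
  edge (22,6)–(24,23): crosses AB
  edge (24,23)–(22,24): clear
  edge (22,24)–(15,21): clear
  edge (15,21)–(14,9): crosses AB
  → BLOCKED
Obstacle 2 [(0,24) (1,1) (9,9)]:
  edge (0,24)–(1,1): clear
  edge (1,1)–(9,9): clear
  edge (9,9)–(0,24): clear
  midpoint (13,13) outside
  → clear

BLOCKED by obstacle 1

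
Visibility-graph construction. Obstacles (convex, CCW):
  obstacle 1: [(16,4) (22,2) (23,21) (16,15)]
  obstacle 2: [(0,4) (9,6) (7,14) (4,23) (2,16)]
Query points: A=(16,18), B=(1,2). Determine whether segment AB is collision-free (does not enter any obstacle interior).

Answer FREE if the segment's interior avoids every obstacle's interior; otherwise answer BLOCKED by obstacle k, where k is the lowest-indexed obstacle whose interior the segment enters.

BLOCKED by obstacle 2

Obstacle 1 [(16,4) (22,2) (23,21) (16,15)]:
  edge (16,4)–(22,2): clear
  edge (22,2)–(23,21): clear
  edge (23,21)–(16,15): clear
  edge (16,15)–(16,4): clear
  midpoint (17/2,10) outside
  → clear
Obstacle 2 [(0,4) (9,6) (7,14) (4,23) (2,16)]:
  edge (0,4)–(9,6): crosses AB
  edge (9,6)–(7,14): crosses AB
  edge (7,14)–(4,23): clear
  edge (4,23)–(2,16): clear
  edge (2,16)–(0,4): clear
  → BLOCKED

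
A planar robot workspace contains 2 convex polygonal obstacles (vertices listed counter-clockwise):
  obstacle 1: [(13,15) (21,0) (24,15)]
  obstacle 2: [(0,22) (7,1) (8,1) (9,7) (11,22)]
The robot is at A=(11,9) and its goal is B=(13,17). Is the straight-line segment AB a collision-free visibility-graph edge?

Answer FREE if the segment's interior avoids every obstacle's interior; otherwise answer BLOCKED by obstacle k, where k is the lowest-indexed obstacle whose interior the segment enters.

FREE

Obstacle 1 [(13,15) (21,0) (24,15)]:
  edge (13,15)–(21,0): clear
  edge (21,0)–(24,15): clear
  edge (24,15)–(13,15): clear
  midpoint (12,13) outside
  → clear
Obstacle 2 [(0,22) (7,1) (8,1) (9,7) (11,22)]:
  edge (0,22)–(7,1): clear
  edge (7,1)–(8,1): clear
  edge (8,1)–(9,7): clear
  edge (9,7)–(11,22): clear
  edge (11,22)–(0,22): clear
  midpoint (12,13) outside
  → clear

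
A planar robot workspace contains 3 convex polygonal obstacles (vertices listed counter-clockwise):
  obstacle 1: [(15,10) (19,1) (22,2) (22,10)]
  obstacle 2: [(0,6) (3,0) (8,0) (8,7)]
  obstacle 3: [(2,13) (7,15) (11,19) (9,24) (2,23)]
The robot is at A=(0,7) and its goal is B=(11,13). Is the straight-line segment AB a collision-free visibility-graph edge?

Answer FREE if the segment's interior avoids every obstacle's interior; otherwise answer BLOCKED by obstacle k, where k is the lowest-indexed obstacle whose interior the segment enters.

Obstacle 1 [(15,10) (19,1) (22,2) (22,10)]:
  edge (15,10)–(19,1): clear
  edge (19,1)–(22,2): clear
  edge (22,2)–(22,10): clear
  edge (22,10)–(15,10): clear
  midpoint (11/2,10) outside
  → clear
Obstacle 2 [(0,6) (3,0) (8,0) (8,7)]:
  edge (0,6)–(3,0): clear
  edge (3,0)–(8,0): clear
  edge (8,0)–(8,7): clear
  edge (8,7)–(0,6): clear
  midpoint (11/2,10) outside
  → clear
Obstacle 3 [(2,13) (7,15) (11,19) (9,24) (2,23)]:
  edge (2,13)–(7,15): clear
  edge (7,15)–(11,19): clear
  edge (11,19)–(9,24): clear
  edge (9,24)–(2,23): clear
  edge (2,23)–(2,13): clear
  midpoint (11/2,10) outside
  → clear

FREE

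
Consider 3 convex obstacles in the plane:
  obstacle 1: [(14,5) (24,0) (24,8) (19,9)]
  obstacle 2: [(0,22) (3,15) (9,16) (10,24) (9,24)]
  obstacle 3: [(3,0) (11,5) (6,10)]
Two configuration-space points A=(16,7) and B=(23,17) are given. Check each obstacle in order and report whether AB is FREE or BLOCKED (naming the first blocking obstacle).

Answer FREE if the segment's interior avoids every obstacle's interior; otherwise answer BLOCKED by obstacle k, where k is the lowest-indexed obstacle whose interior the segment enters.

Obstacle 1 [(14,5) (24,0) (24,8) (19,9)]:
  edge (14,5)–(24,0): clear
  edge (24,0)–(24,8): clear
  edge (24,8)–(19,9): clear
  edge (19,9)–(14,5): clear
  midpoint (39/2,12) outside
  → clear
Obstacle 2 [(0,22) (3,15) (9,16) (10,24) (9,24)]:
  edge (0,22)–(3,15): clear
  edge (3,15)–(9,16): clear
  edge (9,16)–(10,24): clear
  edge (10,24)–(9,24): clear
  edge (9,24)–(0,22): clear
  midpoint (39/2,12) outside
  → clear
Obstacle 3 [(3,0) (11,5) (6,10)]:
  edge (3,0)–(11,5): clear
  edge (11,5)–(6,10): clear
  edge (6,10)–(3,0): clear
  midpoint (39/2,12) outside
  → clear

FREE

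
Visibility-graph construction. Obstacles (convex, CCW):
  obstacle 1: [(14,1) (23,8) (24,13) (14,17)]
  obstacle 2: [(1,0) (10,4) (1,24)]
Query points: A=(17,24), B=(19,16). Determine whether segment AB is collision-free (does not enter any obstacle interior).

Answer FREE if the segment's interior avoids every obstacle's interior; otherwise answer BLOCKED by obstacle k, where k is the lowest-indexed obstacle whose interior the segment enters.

FREE

Obstacle 1 [(14,1) (23,8) (24,13) (14,17)]:
  edge (14,1)–(23,8): clear
  edge (23,8)–(24,13): clear
  edge (24,13)–(14,17): clear
  edge (14,17)–(14,1): clear
  midpoint (18,20) outside
  → clear
Obstacle 2 [(1,0) (10,4) (1,24)]:
  edge (1,0)–(10,4): clear
  edge (10,4)–(1,24): clear
  edge (1,24)–(1,0): clear
  midpoint (18,20) outside
  → clear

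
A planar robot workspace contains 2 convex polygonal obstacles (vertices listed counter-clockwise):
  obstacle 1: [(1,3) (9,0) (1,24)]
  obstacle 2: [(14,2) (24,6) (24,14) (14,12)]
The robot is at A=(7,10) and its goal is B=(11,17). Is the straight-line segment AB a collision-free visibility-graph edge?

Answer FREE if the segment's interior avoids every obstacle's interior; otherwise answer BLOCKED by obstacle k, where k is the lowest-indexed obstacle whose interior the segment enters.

FREE

Obstacle 1 [(1,3) (9,0) (1,24)]:
  edge (1,3)–(9,0): clear
  edge (9,0)–(1,24): clear
  edge (1,24)–(1,3): clear
  midpoint (9,27/2) outside
  → clear
Obstacle 2 [(14,2) (24,6) (24,14) (14,12)]:
  edge (14,2)–(24,6): clear
  edge (24,6)–(24,14): clear
  edge (24,14)–(14,12): clear
  edge (14,12)–(14,2): clear
  midpoint (9,27/2) outside
  → clear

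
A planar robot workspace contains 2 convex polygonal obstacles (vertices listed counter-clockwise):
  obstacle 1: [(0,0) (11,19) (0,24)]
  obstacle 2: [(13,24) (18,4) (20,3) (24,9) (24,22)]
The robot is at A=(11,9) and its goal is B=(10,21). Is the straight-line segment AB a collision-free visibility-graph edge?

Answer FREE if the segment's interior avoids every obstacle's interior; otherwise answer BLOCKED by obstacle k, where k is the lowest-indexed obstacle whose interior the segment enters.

Obstacle 1 [(0,0) (11,19) (0,24)]:
  edge (0,0)–(11,19): crosses AB
  edge (11,19)–(0,24): crosses AB
  edge (0,24)–(0,0): clear
  → BLOCKED
Obstacle 2 [(13,24) (18,4) (20,3) (24,9) (24,22)]:
  edge (13,24)–(18,4): clear
  edge (18,4)–(20,3): clear
  edge (20,3)–(24,9): clear
  edge (24,9)–(24,22): clear
  edge (24,22)–(13,24): clear
  midpoint (21/2,15) outside
  → clear

BLOCKED by obstacle 1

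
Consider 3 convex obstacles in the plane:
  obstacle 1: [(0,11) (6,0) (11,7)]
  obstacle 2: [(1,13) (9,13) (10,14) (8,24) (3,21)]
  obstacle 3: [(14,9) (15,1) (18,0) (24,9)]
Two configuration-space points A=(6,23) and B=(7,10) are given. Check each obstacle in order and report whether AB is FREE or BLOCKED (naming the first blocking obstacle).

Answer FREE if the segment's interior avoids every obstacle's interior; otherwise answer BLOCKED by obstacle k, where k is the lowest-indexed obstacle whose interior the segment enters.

BLOCKED by obstacle 2

Obstacle 1 [(0,11) (6,0) (11,7)]:
  edge (0,11)–(6,0): clear
  edge (6,0)–(11,7): clear
  edge (11,7)–(0,11): clear
  midpoint (13/2,33/2) outside
  → clear
Obstacle 2 [(1,13) (9,13) (10,14) (8,24) (3,21)]:
  edge (1,13)–(9,13): crosses AB
  edge (9,13)–(10,14): clear
  edge (10,14)–(8,24): clear
  edge (8,24)–(3,21): crosses AB
  edge (3,21)–(1,13): clear
  → BLOCKED
Obstacle 3 [(14,9) (15,1) (18,0) (24,9)]:
  edge (14,9)–(15,1): clear
  edge (15,1)–(18,0): clear
  edge (18,0)–(24,9): clear
  edge (24,9)–(14,9): clear
  midpoint (13/2,33/2) outside
  → clear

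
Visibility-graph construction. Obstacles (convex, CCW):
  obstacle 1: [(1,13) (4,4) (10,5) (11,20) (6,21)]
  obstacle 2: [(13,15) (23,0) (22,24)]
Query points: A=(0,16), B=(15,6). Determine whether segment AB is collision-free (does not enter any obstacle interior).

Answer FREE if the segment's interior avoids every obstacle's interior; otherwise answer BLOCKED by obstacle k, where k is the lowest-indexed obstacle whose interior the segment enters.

BLOCKED by obstacle 1

Obstacle 1 [(1,13) (4,4) (10,5) (11,20) (6,21)]:
  edge (1,13)–(4,4): clear
  edge (4,4)–(10,5): clear
  edge (10,5)–(11,20): crosses AB
  edge (11,20)–(6,21): clear
  edge (6,21)–(1,13): crosses AB
  → BLOCKED
Obstacle 2 [(13,15) (23,0) (22,24)]:
  edge (13,15)–(23,0): clear
  edge (23,0)–(22,24): clear
  edge (22,24)–(13,15): clear
  midpoint (15/2,11) outside
  → clear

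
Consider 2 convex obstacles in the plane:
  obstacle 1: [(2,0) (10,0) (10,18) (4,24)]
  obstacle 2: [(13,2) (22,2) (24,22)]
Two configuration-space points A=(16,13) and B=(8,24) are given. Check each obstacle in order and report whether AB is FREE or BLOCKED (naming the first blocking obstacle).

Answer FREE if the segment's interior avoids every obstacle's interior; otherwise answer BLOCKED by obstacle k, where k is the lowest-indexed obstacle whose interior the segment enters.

FREE

Obstacle 1 [(2,0) (10,0) (10,18) (4,24)]:
  edge (2,0)–(10,0): clear
  edge (10,0)–(10,18): clear
  edge (10,18)–(4,24): clear
  edge (4,24)–(2,0): clear
  midpoint (12,37/2) outside
  → clear
Obstacle 2 [(13,2) (22,2) (24,22)]:
  edge (13,2)–(22,2): clear
  edge (22,2)–(24,22): clear
  edge (24,22)–(13,2): clear
  midpoint (12,37/2) outside
  → clear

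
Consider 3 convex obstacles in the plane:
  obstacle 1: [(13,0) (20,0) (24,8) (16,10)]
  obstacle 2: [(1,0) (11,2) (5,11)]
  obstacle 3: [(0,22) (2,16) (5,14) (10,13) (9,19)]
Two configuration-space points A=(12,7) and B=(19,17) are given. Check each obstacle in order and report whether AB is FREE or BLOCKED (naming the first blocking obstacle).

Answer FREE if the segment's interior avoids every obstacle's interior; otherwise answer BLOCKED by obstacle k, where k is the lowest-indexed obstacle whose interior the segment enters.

Obstacle 1 [(13,0) (20,0) (24,8) (16,10)]:
  edge (13,0)–(20,0): clear
  edge (20,0)–(24,8): clear
  edge (24,8)–(16,10): clear
  edge (16,10)–(13,0): clear
  midpoint (31/2,12) outside
  → clear
Obstacle 2 [(1,0) (11,2) (5,11)]:
  edge (1,0)–(11,2): clear
  edge (11,2)–(5,11): clear
  edge (5,11)–(1,0): clear
  midpoint (31/2,12) outside
  → clear
Obstacle 3 [(0,22) (2,16) (5,14) (10,13) (9,19)]:
  edge (0,22)–(2,16): clear
  edge (2,16)–(5,14): clear
  edge (5,14)–(10,13): clear
  edge (10,13)–(9,19): clear
  edge (9,19)–(0,22): clear
  midpoint (31/2,12) outside
  → clear

FREE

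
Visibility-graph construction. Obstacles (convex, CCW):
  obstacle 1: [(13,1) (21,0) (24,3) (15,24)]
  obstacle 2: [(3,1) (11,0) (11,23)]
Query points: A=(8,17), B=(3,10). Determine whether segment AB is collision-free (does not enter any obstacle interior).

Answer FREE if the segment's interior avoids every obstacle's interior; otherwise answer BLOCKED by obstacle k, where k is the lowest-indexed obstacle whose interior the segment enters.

FREE

Obstacle 1 [(13,1) (21,0) (24,3) (15,24)]:
  edge (13,1)–(21,0): clear
  edge (21,0)–(24,3): clear
  edge (24,3)–(15,24): clear
  edge (15,24)–(13,1): clear
  midpoint (11/2,27/2) outside
  → clear
Obstacle 2 [(3,1) (11,0) (11,23)]:
  edge (3,1)–(11,0): clear
  edge (11,0)–(11,23): clear
  edge (11,23)–(3,1): clear
  midpoint (11/2,27/2) outside
  → clear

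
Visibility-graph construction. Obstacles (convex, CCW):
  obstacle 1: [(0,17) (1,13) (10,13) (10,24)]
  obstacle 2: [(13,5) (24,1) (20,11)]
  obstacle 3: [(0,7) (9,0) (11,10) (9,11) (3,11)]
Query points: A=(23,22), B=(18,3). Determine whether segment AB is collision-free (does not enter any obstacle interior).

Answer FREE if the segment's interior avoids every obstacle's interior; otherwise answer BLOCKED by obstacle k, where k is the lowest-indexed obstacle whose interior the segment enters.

Obstacle 1 [(0,17) (1,13) (10,13) (10,24)]:
  edge (0,17)–(1,13): clear
  edge (1,13)–(10,13): clear
  edge (10,13)–(10,24): clear
  edge (10,24)–(0,17): clear
  midpoint (41/2,25/2) outside
  → clear
Obstacle 2 [(13,5) (24,1) (20,11)]:
  edge (13,5)–(24,1): crosses AB
  edge (24,1)–(20,11): crosses AB
  edge (20,11)–(13,5): clear
  → BLOCKED
Obstacle 3 [(0,7) (9,0) (11,10) (9,11) (3,11)]:
  edge (0,7)–(9,0): clear
  edge (9,0)–(11,10): clear
  edge (11,10)–(9,11): clear
  edge (9,11)–(3,11): clear
  edge (3,11)–(0,7): clear
  midpoint (41/2,25/2) outside
  → clear

BLOCKED by obstacle 2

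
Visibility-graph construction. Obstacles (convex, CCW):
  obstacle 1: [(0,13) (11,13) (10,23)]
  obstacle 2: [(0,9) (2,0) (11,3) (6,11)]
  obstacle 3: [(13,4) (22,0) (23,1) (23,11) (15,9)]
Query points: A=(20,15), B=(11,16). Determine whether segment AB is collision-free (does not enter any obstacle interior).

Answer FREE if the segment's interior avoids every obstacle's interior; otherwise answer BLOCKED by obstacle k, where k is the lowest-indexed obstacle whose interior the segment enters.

Obstacle 1 [(0,13) (11,13) (10,23)]:
  edge (0,13)–(11,13): clear
  edge (11,13)–(10,23): clear
  edge (10,23)–(0,13): clear
  midpoint (31/2,31/2) outside
  → clear
Obstacle 2 [(0,9) (2,0) (11,3) (6,11)]:
  edge (0,9)–(2,0): clear
  edge (2,0)–(11,3): clear
  edge (11,3)–(6,11): clear
  edge (6,11)–(0,9): clear
  midpoint (31/2,31/2) outside
  → clear
Obstacle 3 [(13,4) (22,0) (23,1) (23,11) (15,9)]:
  edge (13,4)–(22,0): clear
  edge (22,0)–(23,1): clear
  edge (23,1)–(23,11): clear
  edge (23,11)–(15,9): clear
  edge (15,9)–(13,4): clear
  midpoint (31/2,31/2) outside
  → clear

FREE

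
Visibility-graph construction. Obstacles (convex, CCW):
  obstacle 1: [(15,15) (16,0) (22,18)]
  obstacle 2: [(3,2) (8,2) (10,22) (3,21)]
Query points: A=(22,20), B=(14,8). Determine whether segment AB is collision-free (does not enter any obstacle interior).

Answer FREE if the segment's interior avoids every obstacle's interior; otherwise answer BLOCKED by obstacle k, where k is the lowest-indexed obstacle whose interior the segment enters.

BLOCKED by obstacle 1

Obstacle 1 [(15,15) (16,0) (22,18)]:
  edge (15,15)–(16,0): crosses AB
  edge (16,0)–(22,18): clear
  edge (22,18)–(15,15): crosses AB
  → BLOCKED
Obstacle 2 [(3,2) (8,2) (10,22) (3,21)]:
  edge (3,2)–(8,2): clear
  edge (8,2)–(10,22): clear
  edge (10,22)–(3,21): clear
  edge (3,21)–(3,2): clear
  midpoint (18,14) outside
  → clear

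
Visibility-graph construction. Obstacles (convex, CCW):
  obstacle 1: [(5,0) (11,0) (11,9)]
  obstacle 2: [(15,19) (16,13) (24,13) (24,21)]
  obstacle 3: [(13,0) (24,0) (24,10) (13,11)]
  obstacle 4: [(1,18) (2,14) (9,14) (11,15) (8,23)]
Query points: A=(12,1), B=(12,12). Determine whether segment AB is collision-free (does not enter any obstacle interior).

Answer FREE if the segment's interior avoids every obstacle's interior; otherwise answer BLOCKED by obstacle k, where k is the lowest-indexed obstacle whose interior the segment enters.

FREE

Obstacle 1 [(5,0) (11,0) (11,9)]:
  edge (5,0)–(11,0): clear
  edge (11,0)–(11,9): clear
  edge (11,9)–(5,0): clear
  midpoint (12,13/2) outside
  → clear
Obstacle 2 [(15,19) (16,13) (24,13) (24,21)]:
  edge (15,19)–(16,13): clear
  edge (16,13)–(24,13): clear
  edge (24,13)–(24,21): clear
  edge (24,21)–(15,19): clear
  midpoint (12,13/2) outside
  → clear
Obstacle 3 [(13,0) (24,0) (24,10) (13,11)]:
  edge (13,0)–(24,0): clear
  edge (24,0)–(24,10): clear
  edge (24,10)–(13,11): clear
  edge (13,11)–(13,0): clear
  midpoint (12,13/2) outside
  → clear
Obstacle 4 [(1,18) (2,14) (9,14) (11,15) (8,23)]:
  edge (1,18)–(2,14): clear
  edge (2,14)–(9,14): clear
  edge (9,14)–(11,15): clear
  edge (11,15)–(8,23): clear
  edge (8,23)–(1,18): clear
  midpoint (12,13/2) outside
  → clear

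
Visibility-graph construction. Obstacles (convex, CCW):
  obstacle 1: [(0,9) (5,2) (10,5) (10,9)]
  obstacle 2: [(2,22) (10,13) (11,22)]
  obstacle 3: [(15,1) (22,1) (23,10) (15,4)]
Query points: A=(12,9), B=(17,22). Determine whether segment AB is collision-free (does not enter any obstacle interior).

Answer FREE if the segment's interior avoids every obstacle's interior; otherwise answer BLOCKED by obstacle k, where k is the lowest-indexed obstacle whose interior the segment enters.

Obstacle 1 [(0,9) (5,2) (10,5) (10,9)]:
  edge (0,9)–(5,2): clear
  edge (5,2)–(10,5): clear
  edge (10,5)–(10,9): clear
  edge (10,9)–(0,9): clear
  midpoint (29/2,31/2) outside
  → clear
Obstacle 2 [(2,22) (10,13) (11,22)]:
  edge (2,22)–(10,13): clear
  edge (10,13)–(11,22): clear
  edge (11,22)–(2,22): clear
  midpoint (29/2,31/2) outside
  → clear
Obstacle 3 [(15,1) (22,1) (23,10) (15,4)]:
  edge (15,1)–(22,1): clear
  edge (22,1)–(23,10): clear
  edge (23,10)–(15,4): clear
  edge (15,4)–(15,1): clear
  midpoint (29/2,31/2) outside
  → clear

FREE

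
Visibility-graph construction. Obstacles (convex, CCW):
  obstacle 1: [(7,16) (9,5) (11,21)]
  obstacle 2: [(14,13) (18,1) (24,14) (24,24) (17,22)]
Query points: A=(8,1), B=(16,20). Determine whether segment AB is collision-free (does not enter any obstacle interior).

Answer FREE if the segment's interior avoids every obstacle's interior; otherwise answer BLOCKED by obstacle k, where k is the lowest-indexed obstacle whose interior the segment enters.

Obstacle 1 [(7,16) (9,5) (11,21)]:
  edge (7,16)–(9,5): clear
  edge (9,5)–(11,21): clear
  edge (11,21)–(7,16): clear
  midpoint (12,21/2) outside
  → clear
Obstacle 2 [(14,13) (18,1) (24,14) (24,24) (17,22)]:
  edge (14,13)–(18,1): clear
  edge (18,1)–(24,14): clear
  edge (24,14)–(24,24): clear
  edge (24,24)–(17,22): clear
  edge (17,22)–(14,13): clear
  midpoint (12,21/2) outside
  → clear

FREE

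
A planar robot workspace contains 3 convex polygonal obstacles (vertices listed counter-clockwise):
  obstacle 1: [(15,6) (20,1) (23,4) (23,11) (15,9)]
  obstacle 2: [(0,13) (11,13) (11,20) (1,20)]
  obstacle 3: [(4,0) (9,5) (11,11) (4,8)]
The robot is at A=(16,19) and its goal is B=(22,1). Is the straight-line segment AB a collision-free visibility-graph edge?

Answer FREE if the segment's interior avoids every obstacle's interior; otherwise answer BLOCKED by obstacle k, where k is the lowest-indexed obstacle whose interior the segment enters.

Obstacle 1 [(15,6) (20,1) (23,4) (23,11) (15,9)]:
  edge (15,6)–(20,1): clear
  edge (20,1)–(23,4): crosses AB
  edge (23,4)–(23,11): clear
  edge (23,11)–(15,9): crosses AB
  edge (15,9)–(15,6): clear
  → BLOCKED
Obstacle 2 [(0,13) (11,13) (11,20) (1,20)]:
  edge (0,13)–(11,13): clear
  edge (11,13)–(11,20): clear
  edge (11,20)–(1,20): clear
  edge (1,20)–(0,13): clear
  midpoint (19,10) outside
  → clear
Obstacle 3 [(4,0) (9,5) (11,11) (4,8)]:
  edge (4,0)–(9,5): clear
  edge (9,5)–(11,11): clear
  edge (11,11)–(4,8): clear
  edge (4,8)–(4,0): clear
  midpoint (19,10) outside
  → clear

BLOCKED by obstacle 1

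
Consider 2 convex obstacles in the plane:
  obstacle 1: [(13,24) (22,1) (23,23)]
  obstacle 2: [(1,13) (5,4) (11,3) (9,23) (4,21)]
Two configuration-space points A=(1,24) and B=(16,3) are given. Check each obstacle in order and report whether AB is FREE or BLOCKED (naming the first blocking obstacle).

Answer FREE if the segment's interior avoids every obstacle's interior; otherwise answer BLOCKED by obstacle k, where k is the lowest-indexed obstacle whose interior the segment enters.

BLOCKED by obstacle 2

Obstacle 1 [(13,24) (22,1) (23,23)]:
  edge (13,24)–(22,1): clear
  edge (22,1)–(23,23): clear
  edge (23,23)–(13,24): clear
  midpoint (17/2,27/2) outside
  → clear
Obstacle 2 [(1,13) (5,4) (11,3) (9,23) (4,21)]:
  edge (1,13)–(5,4): clear
  edge (5,4)–(11,3): clear
  edge (11,3)–(9,23): crosses AB
  edge (9,23)–(4,21): clear
  edge (4,21)–(1,13): crosses AB
  → BLOCKED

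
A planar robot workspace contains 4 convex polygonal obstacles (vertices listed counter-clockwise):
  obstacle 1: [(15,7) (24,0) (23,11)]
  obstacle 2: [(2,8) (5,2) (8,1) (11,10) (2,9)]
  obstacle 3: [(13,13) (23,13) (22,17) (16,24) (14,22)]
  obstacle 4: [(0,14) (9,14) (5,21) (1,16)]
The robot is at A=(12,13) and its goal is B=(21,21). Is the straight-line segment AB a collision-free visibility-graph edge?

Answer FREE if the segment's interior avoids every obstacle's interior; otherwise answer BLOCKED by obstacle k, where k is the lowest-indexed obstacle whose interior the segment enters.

BLOCKED by obstacle 3

Obstacle 1 [(15,7) (24,0) (23,11)]:
  edge (15,7)–(24,0): clear
  edge (24,0)–(23,11): clear
  edge (23,11)–(15,7): clear
  midpoint (33/2,17) outside
  → clear
Obstacle 2 [(2,8) (5,2) (8,1) (11,10) (2,9)]:
  edge (2,8)–(5,2): clear
  edge (5,2)–(8,1): clear
  edge (8,1)–(11,10): clear
  edge (11,10)–(2,9): clear
  edge (2,9)–(2,8): clear
  midpoint (33/2,17) outside
  → clear
Obstacle 3 [(13,13) (23,13) (22,17) (16,24) (14,22)]:
  edge (13,13)–(23,13): clear
  edge (23,13)–(22,17): clear
  edge (22,17)–(16,24): crosses AB
  edge (16,24)–(14,22): clear
  edge (14,22)–(13,13): crosses AB
  → BLOCKED
Obstacle 4 [(0,14) (9,14) (5,21) (1,16)]:
  edge (0,14)–(9,14): clear
  edge (9,14)–(5,21): clear
  edge (5,21)–(1,16): clear
  edge (1,16)–(0,14): clear
  midpoint (33/2,17) outside
  → clear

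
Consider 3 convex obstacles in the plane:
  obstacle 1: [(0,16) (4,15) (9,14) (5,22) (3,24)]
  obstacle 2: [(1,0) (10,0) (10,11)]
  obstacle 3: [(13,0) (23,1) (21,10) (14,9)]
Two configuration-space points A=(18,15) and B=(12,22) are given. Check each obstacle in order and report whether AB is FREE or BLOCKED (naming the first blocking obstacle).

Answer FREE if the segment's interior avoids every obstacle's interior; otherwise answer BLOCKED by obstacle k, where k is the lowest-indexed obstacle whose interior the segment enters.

FREE

Obstacle 1 [(0,16) (4,15) (9,14) (5,22) (3,24)]:
  edge (0,16)–(4,15): clear
  edge (4,15)–(9,14): clear
  edge (9,14)–(5,22): clear
  edge (5,22)–(3,24): clear
  edge (3,24)–(0,16): clear
  midpoint (15,37/2) outside
  → clear
Obstacle 2 [(1,0) (10,0) (10,11)]:
  edge (1,0)–(10,0): clear
  edge (10,0)–(10,11): clear
  edge (10,11)–(1,0): clear
  midpoint (15,37/2) outside
  → clear
Obstacle 3 [(13,0) (23,1) (21,10) (14,9)]:
  edge (13,0)–(23,1): clear
  edge (23,1)–(21,10): clear
  edge (21,10)–(14,9): clear
  edge (14,9)–(13,0): clear
  midpoint (15,37/2) outside
  → clear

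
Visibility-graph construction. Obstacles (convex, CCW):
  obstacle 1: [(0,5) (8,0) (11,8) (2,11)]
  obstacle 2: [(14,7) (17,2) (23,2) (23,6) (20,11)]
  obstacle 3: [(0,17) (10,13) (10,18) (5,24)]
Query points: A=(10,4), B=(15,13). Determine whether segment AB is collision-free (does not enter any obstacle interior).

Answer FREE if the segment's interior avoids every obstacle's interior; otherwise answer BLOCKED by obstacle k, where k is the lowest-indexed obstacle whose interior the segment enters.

Obstacle 1 [(0,5) (8,0) (11,8) (2,11)]:
  edge (0,5)–(8,0): clear
  edge (8,0)–(11,8): clear
  edge (11,8)–(2,11): clear
  edge (2,11)–(0,5): clear
  midpoint (25/2,17/2) outside
  → clear
Obstacle 2 [(14,7) (17,2) (23,2) (23,6) (20,11)]:
  edge (14,7)–(17,2): clear
  edge (17,2)–(23,2): clear
  edge (23,2)–(23,6): clear
  edge (23,6)–(20,11): clear
  edge (20,11)–(14,7): clear
  midpoint (25/2,17/2) outside
  → clear
Obstacle 3 [(0,17) (10,13) (10,18) (5,24)]:
  edge (0,17)–(10,13): clear
  edge (10,13)–(10,18): clear
  edge (10,18)–(5,24): clear
  edge (5,24)–(0,17): clear
  midpoint (25/2,17/2) outside
  → clear

FREE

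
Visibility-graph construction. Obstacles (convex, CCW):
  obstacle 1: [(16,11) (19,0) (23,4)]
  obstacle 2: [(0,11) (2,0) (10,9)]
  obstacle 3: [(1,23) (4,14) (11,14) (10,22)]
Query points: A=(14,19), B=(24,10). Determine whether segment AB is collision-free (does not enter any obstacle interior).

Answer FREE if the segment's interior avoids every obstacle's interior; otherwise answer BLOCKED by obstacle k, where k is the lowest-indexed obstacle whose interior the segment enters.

Obstacle 1 [(16,11) (19,0) (23,4)]:
  edge (16,11)–(19,0): clear
  edge (19,0)–(23,4): clear
  edge (23,4)–(16,11): clear
  midpoint (19,29/2) outside
  → clear
Obstacle 2 [(0,11) (2,0) (10,9)]:
  edge (0,11)–(2,0): clear
  edge (2,0)–(10,9): clear
  edge (10,9)–(0,11): clear
  midpoint (19,29/2) outside
  → clear
Obstacle 3 [(1,23) (4,14) (11,14) (10,22)]:
  edge (1,23)–(4,14): clear
  edge (4,14)–(11,14): clear
  edge (11,14)–(10,22): clear
  edge (10,22)–(1,23): clear
  midpoint (19,29/2) outside
  → clear

FREE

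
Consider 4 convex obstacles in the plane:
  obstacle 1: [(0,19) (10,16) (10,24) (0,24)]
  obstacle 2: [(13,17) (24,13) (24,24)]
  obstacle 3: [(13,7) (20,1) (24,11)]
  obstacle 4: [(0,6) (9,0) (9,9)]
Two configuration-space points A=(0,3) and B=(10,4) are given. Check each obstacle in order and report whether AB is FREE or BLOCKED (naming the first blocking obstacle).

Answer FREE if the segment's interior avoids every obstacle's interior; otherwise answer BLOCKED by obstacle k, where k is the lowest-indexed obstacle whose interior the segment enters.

Obstacle 1 [(0,19) (10,16) (10,24) (0,24)]:
  edge (0,19)–(10,16): clear
  edge (10,16)–(10,24): clear
  edge (10,24)–(0,24): clear
  edge (0,24)–(0,19): clear
  midpoint (5,7/2) outside
  → clear
Obstacle 2 [(13,17) (24,13) (24,24)]:
  edge (13,17)–(24,13): clear
  edge (24,13)–(24,24): clear
  edge (24,24)–(13,17): clear
  midpoint (5,7/2) outside
  → clear
Obstacle 3 [(13,7) (20,1) (24,11)]:
  edge (13,7)–(20,1): clear
  edge (20,1)–(24,11): clear
  edge (24,11)–(13,7): clear
  midpoint (5,7/2) outside
  → clear
Obstacle 4 [(0,6) (9,0) (9,9)]:
  edge (0,6)–(9,0): crosses AB
  edge (9,0)–(9,9): crosses AB
  edge (9,9)–(0,6): clear
  → BLOCKED

BLOCKED by obstacle 4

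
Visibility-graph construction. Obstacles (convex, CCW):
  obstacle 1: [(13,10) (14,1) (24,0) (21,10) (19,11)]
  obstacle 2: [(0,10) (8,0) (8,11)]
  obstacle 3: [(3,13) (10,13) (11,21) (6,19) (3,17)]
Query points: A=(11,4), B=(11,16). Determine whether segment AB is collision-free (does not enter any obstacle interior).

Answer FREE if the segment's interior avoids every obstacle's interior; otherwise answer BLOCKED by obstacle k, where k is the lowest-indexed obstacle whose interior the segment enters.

Obstacle 1 [(13,10) (14,1) (24,0) (21,10) (19,11)]:
  edge (13,10)–(14,1): clear
  edge (14,1)–(24,0): clear
  edge (24,0)–(21,10): clear
  edge (21,10)–(19,11): clear
  edge (19,11)–(13,10): clear
  midpoint (11,10) outside
  → clear
Obstacle 2 [(0,10) (8,0) (8,11)]:
  edge (0,10)–(8,0): clear
  edge (8,0)–(8,11): clear
  edge (8,11)–(0,10): clear
  midpoint (11,10) outside
  → clear
Obstacle 3 [(3,13) (10,13) (11,21) (6,19) (3,17)]:
  edge (3,13)–(10,13): clear
  edge (10,13)–(11,21): clear
  edge (11,21)–(6,19): clear
  edge (6,19)–(3,17): clear
  edge (3,17)–(3,13): clear
  midpoint (11,10) outside
  → clear

FREE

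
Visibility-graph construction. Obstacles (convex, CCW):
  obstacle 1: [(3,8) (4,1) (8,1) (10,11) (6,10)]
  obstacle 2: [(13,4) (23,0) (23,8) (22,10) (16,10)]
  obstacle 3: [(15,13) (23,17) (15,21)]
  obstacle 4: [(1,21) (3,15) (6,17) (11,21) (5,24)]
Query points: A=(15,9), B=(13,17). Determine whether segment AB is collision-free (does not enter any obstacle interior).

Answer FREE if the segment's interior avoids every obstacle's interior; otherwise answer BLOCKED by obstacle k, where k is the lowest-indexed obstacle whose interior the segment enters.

FREE

Obstacle 1 [(3,8) (4,1) (8,1) (10,11) (6,10)]:
  edge (3,8)–(4,1): clear
  edge (4,1)–(8,1): clear
  edge (8,1)–(10,11): clear
  edge (10,11)–(6,10): clear
  edge (6,10)–(3,8): clear
  midpoint (14,13) outside
  → clear
Obstacle 2 [(13,4) (23,0) (23,8) (22,10) (16,10)]:
  edge (13,4)–(23,0): clear
  edge (23,0)–(23,8): clear
  edge (23,8)–(22,10): clear
  edge (22,10)–(16,10): clear
  edge (16,10)–(13,4): clear
  midpoint (14,13) outside
  → clear
Obstacle 3 [(15,13) (23,17) (15,21)]:
  edge (15,13)–(23,17): clear
  edge (23,17)–(15,21): clear
  edge (15,21)–(15,13): clear
  midpoint (14,13) outside
  → clear
Obstacle 4 [(1,21) (3,15) (6,17) (11,21) (5,24)]:
  edge (1,21)–(3,15): clear
  edge (3,15)–(6,17): clear
  edge (6,17)–(11,21): clear
  edge (11,21)–(5,24): clear
  edge (5,24)–(1,21): clear
  midpoint (14,13) outside
  → clear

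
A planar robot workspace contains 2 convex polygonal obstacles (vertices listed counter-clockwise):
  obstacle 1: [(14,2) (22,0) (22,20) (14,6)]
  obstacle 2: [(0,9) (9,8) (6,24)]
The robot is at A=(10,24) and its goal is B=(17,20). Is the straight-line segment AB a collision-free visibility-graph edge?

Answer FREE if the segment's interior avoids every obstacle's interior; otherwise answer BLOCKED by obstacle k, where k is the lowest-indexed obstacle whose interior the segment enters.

FREE

Obstacle 1 [(14,2) (22,0) (22,20) (14,6)]:
  edge (14,2)–(22,0): clear
  edge (22,0)–(22,20): clear
  edge (22,20)–(14,6): clear
  edge (14,6)–(14,2): clear
  midpoint (27/2,22) outside
  → clear
Obstacle 2 [(0,9) (9,8) (6,24)]:
  edge (0,9)–(9,8): clear
  edge (9,8)–(6,24): clear
  edge (6,24)–(0,9): clear
  midpoint (27/2,22) outside
  → clear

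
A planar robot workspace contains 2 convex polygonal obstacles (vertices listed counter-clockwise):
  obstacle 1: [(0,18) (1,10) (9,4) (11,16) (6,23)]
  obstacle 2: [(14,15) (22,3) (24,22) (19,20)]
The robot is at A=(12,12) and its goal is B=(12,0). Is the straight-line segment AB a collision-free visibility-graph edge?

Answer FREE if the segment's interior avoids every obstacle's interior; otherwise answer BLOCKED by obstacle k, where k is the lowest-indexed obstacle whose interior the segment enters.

FREE

Obstacle 1 [(0,18) (1,10) (9,4) (11,16) (6,23)]:
  edge (0,18)–(1,10): clear
  edge (1,10)–(9,4): clear
  edge (9,4)–(11,16): clear
  edge (11,16)–(6,23): clear
  edge (6,23)–(0,18): clear
  midpoint (12,6) outside
  → clear
Obstacle 2 [(14,15) (22,3) (24,22) (19,20)]:
  edge (14,15)–(22,3): clear
  edge (22,3)–(24,22): clear
  edge (24,22)–(19,20): clear
  edge (19,20)–(14,15): clear
  midpoint (12,6) outside
  → clear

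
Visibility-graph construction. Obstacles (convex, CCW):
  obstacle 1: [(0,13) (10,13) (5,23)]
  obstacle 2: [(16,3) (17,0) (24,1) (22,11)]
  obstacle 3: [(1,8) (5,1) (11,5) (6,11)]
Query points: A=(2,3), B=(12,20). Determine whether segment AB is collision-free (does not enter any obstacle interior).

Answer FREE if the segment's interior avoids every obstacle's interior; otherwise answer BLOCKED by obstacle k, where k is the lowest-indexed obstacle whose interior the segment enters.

BLOCKED by obstacle 1

Obstacle 1 [(0,13) (10,13) (5,23)]:
  edge (0,13)–(10,13): crosses AB
  edge (10,13)–(5,23): crosses AB
  edge (5,23)–(0,13): clear
  → BLOCKED
Obstacle 2 [(16,3) (17,0) (24,1) (22,11)]:
  edge (16,3)–(17,0): clear
  edge (17,0)–(24,1): clear
  edge (24,1)–(22,11): clear
  edge (22,11)–(16,3): clear
  midpoint (7,23/2) outside
  → clear
Obstacle 3 [(1,8) (5,1) (11,5) (6,11)]:
  edge (1,8)–(5,1): crosses AB
  edge (5,1)–(11,5): clear
  edge (11,5)–(6,11): crosses AB
  edge (6,11)–(1,8): clear
  → BLOCKED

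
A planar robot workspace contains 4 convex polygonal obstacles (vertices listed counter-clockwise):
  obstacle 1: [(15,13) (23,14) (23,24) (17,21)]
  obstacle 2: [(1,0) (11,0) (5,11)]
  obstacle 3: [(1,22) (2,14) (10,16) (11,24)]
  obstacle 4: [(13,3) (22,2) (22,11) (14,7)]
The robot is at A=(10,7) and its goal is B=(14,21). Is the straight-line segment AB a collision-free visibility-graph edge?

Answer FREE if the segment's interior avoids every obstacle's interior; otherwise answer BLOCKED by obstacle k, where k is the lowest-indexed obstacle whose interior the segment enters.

Obstacle 1 [(15,13) (23,14) (23,24) (17,21)]:
  edge (15,13)–(23,14): clear
  edge (23,14)–(23,24): clear
  edge (23,24)–(17,21): clear
  edge (17,21)–(15,13): clear
  midpoint (12,14) outside
  → clear
Obstacle 2 [(1,0) (11,0) (5,11)]:
  edge (1,0)–(11,0): clear
  edge (11,0)–(5,11): clear
  edge (5,11)–(1,0): clear
  midpoint (12,14) outside
  → clear
Obstacle 3 [(1,22) (2,14) (10,16) (11,24)]:
  edge (1,22)–(2,14): clear
  edge (2,14)–(10,16): clear
  edge (10,16)–(11,24): clear
  edge (11,24)–(1,22): clear
  midpoint (12,14) outside
  → clear
Obstacle 4 [(13,3) (22,2) (22,11) (14,7)]:
  edge (13,3)–(22,2): clear
  edge (22,2)–(22,11): clear
  edge (22,11)–(14,7): clear
  edge (14,7)–(13,3): clear
  midpoint (12,14) outside
  → clear

FREE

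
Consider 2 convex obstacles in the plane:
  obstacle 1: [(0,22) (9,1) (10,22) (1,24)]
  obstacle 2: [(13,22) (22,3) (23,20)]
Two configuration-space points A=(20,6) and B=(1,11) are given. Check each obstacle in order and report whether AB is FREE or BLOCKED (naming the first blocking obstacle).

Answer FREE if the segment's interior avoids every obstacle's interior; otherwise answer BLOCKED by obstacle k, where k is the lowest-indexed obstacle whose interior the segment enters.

BLOCKED by obstacle 1

Obstacle 1 [(0,22) (9,1) (10,22) (1,24)]:
  edge (0,22)–(9,1): crosses AB
  edge (9,1)–(10,22): crosses AB
  edge (10,22)–(1,24): clear
  edge (1,24)–(0,22): clear
  → BLOCKED
Obstacle 2 [(13,22) (22,3) (23,20)]:
  edge (13,22)–(22,3): clear
  edge (22,3)–(23,20): clear
  edge (23,20)–(13,22): clear
  midpoint (21/2,17/2) outside
  → clear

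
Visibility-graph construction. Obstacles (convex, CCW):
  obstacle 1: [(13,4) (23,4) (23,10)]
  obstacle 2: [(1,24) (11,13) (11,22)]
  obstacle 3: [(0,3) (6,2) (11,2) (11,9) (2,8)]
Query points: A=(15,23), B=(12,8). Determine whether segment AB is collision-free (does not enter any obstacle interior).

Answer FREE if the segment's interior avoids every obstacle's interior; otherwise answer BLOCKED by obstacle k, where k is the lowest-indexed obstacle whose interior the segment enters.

FREE

Obstacle 1 [(13,4) (23,4) (23,10)]:
  edge (13,4)–(23,4): clear
  edge (23,4)–(23,10): clear
  edge (23,10)–(13,4): clear
  midpoint (27/2,31/2) outside
  → clear
Obstacle 2 [(1,24) (11,13) (11,22)]:
  edge (1,24)–(11,13): clear
  edge (11,13)–(11,22): clear
  edge (11,22)–(1,24): clear
  midpoint (27/2,31/2) outside
  → clear
Obstacle 3 [(0,3) (6,2) (11,2) (11,9) (2,8)]:
  edge (0,3)–(6,2): clear
  edge (6,2)–(11,2): clear
  edge (11,2)–(11,9): clear
  edge (11,9)–(2,8): clear
  edge (2,8)–(0,3): clear
  midpoint (27/2,31/2) outside
  → clear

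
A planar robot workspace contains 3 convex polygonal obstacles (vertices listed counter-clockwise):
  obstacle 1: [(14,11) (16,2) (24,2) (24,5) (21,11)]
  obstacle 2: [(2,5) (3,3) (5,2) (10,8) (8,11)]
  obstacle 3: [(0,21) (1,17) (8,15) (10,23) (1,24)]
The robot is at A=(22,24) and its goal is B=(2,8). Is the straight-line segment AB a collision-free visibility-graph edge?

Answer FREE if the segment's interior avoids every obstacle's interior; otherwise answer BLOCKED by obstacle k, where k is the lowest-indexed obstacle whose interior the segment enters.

FREE

Obstacle 1 [(14,11) (16,2) (24,2) (24,5) (21,11)]:
  edge (14,11)–(16,2): clear
  edge (16,2)–(24,2): clear
  edge (24,2)–(24,5): clear
  edge (24,5)–(21,11): clear
  edge (21,11)–(14,11): clear
  midpoint (12,16) outside
  → clear
Obstacle 2 [(2,5) (3,3) (5,2) (10,8) (8,11)]:
  edge (2,5)–(3,3): clear
  edge (3,3)–(5,2): clear
  edge (5,2)–(10,8): clear
  edge (10,8)–(8,11): clear
  edge (8,11)–(2,5): clear
  midpoint (12,16) outside
  → clear
Obstacle 3 [(0,21) (1,17) (8,15) (10,23) (1,24)]:
  edge (0,21)–(1,17): clear
  edge (1,17)–(8,15): clear
  edge (8,15)–(10,23): clear
  edge (10,23)–(1,24): clear
  edge (1,24)–(0,21): clear
  midpoint (12,16) outside
  → clear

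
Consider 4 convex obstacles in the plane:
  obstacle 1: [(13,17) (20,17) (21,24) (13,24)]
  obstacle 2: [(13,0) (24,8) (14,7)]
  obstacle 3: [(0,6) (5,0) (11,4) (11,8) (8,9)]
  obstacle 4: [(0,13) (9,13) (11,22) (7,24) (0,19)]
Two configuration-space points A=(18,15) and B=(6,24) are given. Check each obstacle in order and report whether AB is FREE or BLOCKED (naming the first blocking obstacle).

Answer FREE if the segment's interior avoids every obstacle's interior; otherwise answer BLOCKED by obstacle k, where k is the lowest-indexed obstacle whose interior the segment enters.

BLOCKED by obstacle 1

Obstacle 1 [(13,17) (20,17) (21,24) (13,24)]:
  edge (13,17)–(20,17): crosses AB
  edge (20,17)–(21,24): clear
  edge (21,24)–(13,24): clear
  edge (13,24)–(13,17): crosses AB
  → BLOCKED
Obstacle 2 [(13,0) (24,8) (14,7)]:
  edge (13,0)–(24,8): clear
  edge (24,8)–(14,7): clear
  edge (14,7)–(13,0): clear
  midpoint (12,39/2) outside
  → clear
Obstacle 3 [(0,6) (5,0) (11,4) (11,8) (8,9)]:
  edge (0,6)–(5,0): clear
  edge (5,0)–(11,4): clear
  edge (11,4)–(11,8): clear
  edge (11,8)–(8,9): clear
  edge (8,9)–(0,6): clear
  midpoint (12,39/2) outside
  → clear
Obstacle 4 [(0,13) (9,13) (11,22) (7,24) (0,19)]:
  edge (0,13)–(9,13): clear
  edge (9,13)–(11,22): crosses AB
  edge (11,22)–(7,24): clear
  edge (7,24)–(0,19): crosses AB
  edge (0,19)–(0,13): clear
  → BLOCKED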